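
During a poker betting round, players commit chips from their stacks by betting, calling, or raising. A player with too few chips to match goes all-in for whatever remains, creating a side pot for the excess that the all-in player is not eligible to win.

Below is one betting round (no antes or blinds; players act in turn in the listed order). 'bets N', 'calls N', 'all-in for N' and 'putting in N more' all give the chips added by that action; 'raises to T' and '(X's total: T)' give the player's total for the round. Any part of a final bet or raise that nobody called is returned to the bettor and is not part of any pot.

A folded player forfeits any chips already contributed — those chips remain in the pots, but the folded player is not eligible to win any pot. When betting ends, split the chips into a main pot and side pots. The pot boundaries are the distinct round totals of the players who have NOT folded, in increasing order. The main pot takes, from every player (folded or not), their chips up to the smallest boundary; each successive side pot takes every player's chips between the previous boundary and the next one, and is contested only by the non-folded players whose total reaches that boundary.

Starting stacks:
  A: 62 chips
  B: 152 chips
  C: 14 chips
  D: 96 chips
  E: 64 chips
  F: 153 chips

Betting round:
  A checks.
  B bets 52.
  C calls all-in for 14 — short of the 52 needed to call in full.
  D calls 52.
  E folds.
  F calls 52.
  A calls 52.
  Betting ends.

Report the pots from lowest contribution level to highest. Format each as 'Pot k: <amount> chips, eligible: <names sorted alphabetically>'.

Pot 1: 70 chips, eligible: A, B, C, D, F
Pot 2: 152 chips, eligible: A, B, D, F

Derivation:
Contributions: A=52, B=52, C=14, D=52, F=52
Folded: E
Pot levels (distinct totals of non-folded players): 14, 52
Layer 1-14: 14 each from A, B, C, D, F = 14*5 = 70 chips; eligible A, B, C, D, F
Layer 15-52: 38 each from A, B, D, F = 38*4 = 152 chips; eligible A, B, D, F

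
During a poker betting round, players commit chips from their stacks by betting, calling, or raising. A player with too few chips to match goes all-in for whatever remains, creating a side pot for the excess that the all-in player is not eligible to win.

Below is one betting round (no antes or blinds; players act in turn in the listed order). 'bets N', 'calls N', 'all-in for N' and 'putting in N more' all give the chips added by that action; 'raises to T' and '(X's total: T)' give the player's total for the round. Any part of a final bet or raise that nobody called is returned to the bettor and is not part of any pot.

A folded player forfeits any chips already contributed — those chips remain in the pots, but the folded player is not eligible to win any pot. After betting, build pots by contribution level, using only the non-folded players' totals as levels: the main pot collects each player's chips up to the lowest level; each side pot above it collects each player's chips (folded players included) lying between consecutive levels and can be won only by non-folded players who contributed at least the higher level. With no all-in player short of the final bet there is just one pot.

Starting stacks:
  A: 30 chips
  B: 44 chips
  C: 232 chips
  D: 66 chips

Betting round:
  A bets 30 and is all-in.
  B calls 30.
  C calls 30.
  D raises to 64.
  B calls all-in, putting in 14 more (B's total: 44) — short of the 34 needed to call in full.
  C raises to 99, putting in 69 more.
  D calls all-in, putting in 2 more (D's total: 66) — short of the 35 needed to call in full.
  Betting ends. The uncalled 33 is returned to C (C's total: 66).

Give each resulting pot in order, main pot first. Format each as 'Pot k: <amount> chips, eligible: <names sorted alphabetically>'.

Contributions (after 33 returned to C): A=30, B=44, C=66, D=66
Pot levels (distinct totals of non-folded players): 30, 44, 66
Layer 1-30: 30 each from A, B, C, D = 30*4 = 120 chips; eligible A, B, C, D
Layer 31-44: 14 each from B, C, D = 14*3 = 42 chips; eligible B, C, D
Layer 45-66: 22 each from C, D = 22*2 = 44 chips; eligible C, D

Pot 1: 120 chips, eligible: A, B, C, D
Pot 2: 42 chips, eligible: B, C, D
Pot 3: 44 chips, eligible: C, D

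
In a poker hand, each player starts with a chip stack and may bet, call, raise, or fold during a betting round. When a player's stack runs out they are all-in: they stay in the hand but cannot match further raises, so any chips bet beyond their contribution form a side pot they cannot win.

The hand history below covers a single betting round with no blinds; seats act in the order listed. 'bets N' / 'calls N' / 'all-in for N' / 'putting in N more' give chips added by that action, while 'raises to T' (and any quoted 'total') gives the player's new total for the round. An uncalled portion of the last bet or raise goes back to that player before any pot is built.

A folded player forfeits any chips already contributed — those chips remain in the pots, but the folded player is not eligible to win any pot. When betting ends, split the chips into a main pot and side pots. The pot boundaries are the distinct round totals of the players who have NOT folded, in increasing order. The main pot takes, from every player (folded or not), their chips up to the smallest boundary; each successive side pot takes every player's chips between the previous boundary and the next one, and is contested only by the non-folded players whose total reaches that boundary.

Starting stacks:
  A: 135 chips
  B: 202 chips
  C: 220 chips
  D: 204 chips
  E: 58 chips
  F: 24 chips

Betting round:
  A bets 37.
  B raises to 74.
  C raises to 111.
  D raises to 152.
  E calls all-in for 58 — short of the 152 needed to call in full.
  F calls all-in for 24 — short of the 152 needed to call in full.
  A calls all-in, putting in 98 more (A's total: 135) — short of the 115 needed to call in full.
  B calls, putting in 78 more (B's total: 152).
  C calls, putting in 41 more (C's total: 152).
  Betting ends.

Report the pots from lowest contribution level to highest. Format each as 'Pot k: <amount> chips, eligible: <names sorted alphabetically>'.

Contributions: A=135, B=152, C=152, D=152, E=58, F=24
Pot levels (distinct totals of non-folded players): 24, 58, 135, 152
Layer 1-24: 24 each from A, B, C, D, E, F = 24*6 = 144 chips; eligible A, B, C, D, E, F
Layer 25-58: 34 each from A, B, C, D, E = 34*5 = 170 chips; eligible A, B, C, D, E
Layer 59-135: 77 each from A, B, C, D = 77*4 = 308 chips; eligible A, B, C, D
Layer 136-152: 17 each from B, C, D = 17*3 = 51 chips; eligible B, C, D

Pot 1: 144 chips, eligible: A, B, C, D, E, F
Pot 2: 170 chips, eligible: A, B, C, D, E
Pot 3: 308 chips, eligible: A, B, C, D
Pot 4: 51 chips, eligible: B, C, D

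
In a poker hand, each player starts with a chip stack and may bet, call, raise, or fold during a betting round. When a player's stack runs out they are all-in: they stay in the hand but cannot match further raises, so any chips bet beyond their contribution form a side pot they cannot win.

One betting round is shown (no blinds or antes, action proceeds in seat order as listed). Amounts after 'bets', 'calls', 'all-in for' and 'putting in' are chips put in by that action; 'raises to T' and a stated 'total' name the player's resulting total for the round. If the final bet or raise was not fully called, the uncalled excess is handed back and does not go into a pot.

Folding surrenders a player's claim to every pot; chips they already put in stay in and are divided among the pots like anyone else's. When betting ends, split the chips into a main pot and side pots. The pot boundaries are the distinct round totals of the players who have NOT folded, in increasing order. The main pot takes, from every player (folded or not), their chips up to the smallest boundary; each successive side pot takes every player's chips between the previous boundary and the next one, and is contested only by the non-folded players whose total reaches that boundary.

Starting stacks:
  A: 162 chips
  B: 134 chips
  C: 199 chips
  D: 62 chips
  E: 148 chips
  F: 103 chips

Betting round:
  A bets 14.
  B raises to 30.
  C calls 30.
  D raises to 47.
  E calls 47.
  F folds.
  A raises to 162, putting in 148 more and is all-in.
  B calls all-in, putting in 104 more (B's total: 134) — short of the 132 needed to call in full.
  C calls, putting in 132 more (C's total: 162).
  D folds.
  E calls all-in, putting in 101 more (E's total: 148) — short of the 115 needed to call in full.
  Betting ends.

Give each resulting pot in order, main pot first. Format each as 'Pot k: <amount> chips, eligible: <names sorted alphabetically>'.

Contributions: A=162, B=134, C=162, D=47, E=148
Folded: D, F
Pot levels (distinct totals of non-folded players): 134, 148, 162
Layer 1-134: A 134 + B 134 + C 134 + D 47 + E 134 = 583 chips; eligible A, B, C, E
Layer 135-148: 14 each from A, C, E = 14*3 = 42 chips; eligible A, C, E
Layer 149-162: 14 each from A, C = 14*2 = 28 chips; eligible A, C

Pot 1: 583 chips, eligible: A, B, C, E
Pot 2: 42 chips, eligible: A, C, E
Pot 3: 28 chips, eligible: A, C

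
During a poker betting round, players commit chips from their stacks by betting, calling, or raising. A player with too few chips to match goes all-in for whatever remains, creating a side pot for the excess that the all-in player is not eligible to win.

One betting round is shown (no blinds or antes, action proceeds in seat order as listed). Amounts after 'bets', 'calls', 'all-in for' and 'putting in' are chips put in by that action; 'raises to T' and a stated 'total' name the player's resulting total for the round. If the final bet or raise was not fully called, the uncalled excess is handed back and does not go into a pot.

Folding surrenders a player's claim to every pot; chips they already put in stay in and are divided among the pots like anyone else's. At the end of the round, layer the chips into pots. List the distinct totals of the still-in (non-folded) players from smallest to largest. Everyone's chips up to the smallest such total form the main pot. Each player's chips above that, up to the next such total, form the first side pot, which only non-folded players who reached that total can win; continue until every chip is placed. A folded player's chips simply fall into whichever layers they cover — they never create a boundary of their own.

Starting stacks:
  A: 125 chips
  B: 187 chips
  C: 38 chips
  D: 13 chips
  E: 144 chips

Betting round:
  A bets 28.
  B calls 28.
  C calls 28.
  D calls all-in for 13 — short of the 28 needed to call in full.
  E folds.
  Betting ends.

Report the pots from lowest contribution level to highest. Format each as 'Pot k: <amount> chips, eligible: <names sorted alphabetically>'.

Pot 1: 52 chips, eligible: A, B, C, D
Pot 2: 45 chips, eligible: A, B, C

Derivation:
Contributions: A=28, B=28, C=28, D=13
Folded: E
Pot levels (distinct totals of non-folded players): 13, 28
Layer 1-13: 13 each from A, B, C, D = 13*4 = 52 chips; eligible A, B, C, D
Layer 14-28: 15 each from A, B, C = 15*3 = 45 chips; eligible A, B, C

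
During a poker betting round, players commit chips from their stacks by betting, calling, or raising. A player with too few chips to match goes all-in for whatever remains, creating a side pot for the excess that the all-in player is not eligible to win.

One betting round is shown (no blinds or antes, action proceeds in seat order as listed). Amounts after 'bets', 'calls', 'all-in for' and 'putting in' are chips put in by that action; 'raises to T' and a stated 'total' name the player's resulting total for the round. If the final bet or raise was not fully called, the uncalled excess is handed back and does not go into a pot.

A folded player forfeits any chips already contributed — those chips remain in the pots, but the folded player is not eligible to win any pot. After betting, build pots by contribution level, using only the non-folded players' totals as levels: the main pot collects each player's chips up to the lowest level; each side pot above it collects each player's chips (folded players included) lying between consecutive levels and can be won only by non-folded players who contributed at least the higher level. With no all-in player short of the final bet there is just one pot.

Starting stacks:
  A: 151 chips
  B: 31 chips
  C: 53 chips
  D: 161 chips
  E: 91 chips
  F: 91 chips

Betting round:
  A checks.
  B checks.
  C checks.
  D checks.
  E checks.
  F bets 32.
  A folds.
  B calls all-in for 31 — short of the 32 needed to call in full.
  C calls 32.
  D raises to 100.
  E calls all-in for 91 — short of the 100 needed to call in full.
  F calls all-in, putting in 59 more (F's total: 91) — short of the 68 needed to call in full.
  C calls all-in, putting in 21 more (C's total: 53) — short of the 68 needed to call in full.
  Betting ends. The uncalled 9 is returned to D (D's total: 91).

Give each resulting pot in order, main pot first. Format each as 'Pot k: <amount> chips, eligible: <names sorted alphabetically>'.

Pot 1: 155 chips, eligible: B, C, D, E, F
Pot 2: 88 chips, eligible: C, D, E, F
Pot 3: 114 chips, eligible: D, E, F

Derivation:
Contributions (after 9 returned to D): B=31, C=53, D=91, E=91, F=91
Folded: A
Pot levels (distinct totals of non-folded players): 31, 53, 91
Layer 1-31: 31 each from B, C, D, E, F = 31*5 = 155 chips; eligible B, C, D, E, F
Layer 32-53: 22 each from C, D, E, F = 22*4 = 88 chips; eligible C, D, E, F
Layer 54-91: 38 each from D, E, F = 38*3 = 114 chips; eligible D, E, F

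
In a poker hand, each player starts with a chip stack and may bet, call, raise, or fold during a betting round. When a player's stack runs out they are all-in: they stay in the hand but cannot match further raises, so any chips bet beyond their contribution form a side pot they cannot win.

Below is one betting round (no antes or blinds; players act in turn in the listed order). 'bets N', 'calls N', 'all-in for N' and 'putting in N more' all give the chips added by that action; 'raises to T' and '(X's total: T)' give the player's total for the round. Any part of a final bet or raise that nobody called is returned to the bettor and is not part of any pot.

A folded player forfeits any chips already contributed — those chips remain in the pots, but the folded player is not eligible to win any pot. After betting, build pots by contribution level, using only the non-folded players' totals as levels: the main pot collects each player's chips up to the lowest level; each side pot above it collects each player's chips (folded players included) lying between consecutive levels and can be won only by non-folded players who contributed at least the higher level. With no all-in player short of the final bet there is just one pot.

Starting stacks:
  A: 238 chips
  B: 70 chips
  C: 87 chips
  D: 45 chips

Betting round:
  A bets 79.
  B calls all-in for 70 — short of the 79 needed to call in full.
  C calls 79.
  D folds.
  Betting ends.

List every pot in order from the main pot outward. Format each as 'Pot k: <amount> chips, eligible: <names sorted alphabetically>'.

Contributions: A=79, B=70, C=79
Folded: D
Pot levels (distinct totals of non-folded players): 70, 79
Layer 1-70: 70 each from A, B, C = 70*3 = 210 chips; eligible A, B, C
Layer 71-79: 9 each from A, C = 9*2 = 18 chips; eligible A, C

Pot 1: 210 chips, eligible: A, B, C
Pot 2: 18 chips, eligible: A, C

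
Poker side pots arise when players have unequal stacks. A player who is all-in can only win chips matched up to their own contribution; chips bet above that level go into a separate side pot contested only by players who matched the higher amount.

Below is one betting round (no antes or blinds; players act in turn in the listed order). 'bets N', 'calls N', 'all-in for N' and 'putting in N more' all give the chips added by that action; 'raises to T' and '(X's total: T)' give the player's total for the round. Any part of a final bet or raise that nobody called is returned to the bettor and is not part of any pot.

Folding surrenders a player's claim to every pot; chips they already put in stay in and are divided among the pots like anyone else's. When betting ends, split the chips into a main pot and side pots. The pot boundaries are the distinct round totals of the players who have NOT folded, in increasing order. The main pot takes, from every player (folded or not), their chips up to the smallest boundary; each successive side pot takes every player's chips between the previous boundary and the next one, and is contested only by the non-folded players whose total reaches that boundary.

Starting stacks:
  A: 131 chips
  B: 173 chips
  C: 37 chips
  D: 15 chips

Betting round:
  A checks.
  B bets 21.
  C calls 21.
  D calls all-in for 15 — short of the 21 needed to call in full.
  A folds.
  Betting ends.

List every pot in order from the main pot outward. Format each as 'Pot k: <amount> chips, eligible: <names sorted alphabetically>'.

Contributions: B=21, C=21, D=15
Folded: A
Pot levels (distinct totals of non-folded players): 15, 21
Layer 1-15: 15 each from B, C, D = 15*3 = 45 chips; eligible B, C, D
Layer 16-21: 6 each from B, C = 6*2 = 12 chips; eligible B, C

Pot 1: 45 chips, eligible: B, C, D
Pot 2: 12 chips, eligible: B, C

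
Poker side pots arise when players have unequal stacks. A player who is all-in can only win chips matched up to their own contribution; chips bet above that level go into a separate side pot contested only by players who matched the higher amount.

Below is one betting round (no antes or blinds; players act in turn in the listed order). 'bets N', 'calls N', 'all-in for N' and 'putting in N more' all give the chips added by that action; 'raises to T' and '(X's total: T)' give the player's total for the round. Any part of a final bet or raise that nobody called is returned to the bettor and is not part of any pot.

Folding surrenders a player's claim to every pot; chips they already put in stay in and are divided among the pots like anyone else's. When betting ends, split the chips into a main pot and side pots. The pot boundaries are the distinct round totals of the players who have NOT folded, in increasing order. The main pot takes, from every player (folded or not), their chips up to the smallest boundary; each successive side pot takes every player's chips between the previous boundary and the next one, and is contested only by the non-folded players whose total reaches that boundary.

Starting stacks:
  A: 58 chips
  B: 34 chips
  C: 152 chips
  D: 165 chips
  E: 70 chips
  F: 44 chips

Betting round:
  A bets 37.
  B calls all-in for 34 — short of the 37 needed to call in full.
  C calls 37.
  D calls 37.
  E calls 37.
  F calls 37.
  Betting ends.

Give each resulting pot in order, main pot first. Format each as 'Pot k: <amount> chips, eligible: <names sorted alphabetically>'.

Contributions: A=37, B=34, C=37, D=37, E=37, F=37
Pot levels (distinct totals of non-folded players): 34, 37
Layer 1-34: 34 each from A, B, C, D, E, F = 34*6 = 204 chips; eligible A, B, C, D, E, F
Layer 35-37: 3 each from A, C, D, E, F = 3*5 = 15 chips; eligible A, C, D, E, F

Pot 1: 204 chips, eligible: A, B, C, D, E, F
Pot 2: 15 chips, eligible: A, C, D, E, F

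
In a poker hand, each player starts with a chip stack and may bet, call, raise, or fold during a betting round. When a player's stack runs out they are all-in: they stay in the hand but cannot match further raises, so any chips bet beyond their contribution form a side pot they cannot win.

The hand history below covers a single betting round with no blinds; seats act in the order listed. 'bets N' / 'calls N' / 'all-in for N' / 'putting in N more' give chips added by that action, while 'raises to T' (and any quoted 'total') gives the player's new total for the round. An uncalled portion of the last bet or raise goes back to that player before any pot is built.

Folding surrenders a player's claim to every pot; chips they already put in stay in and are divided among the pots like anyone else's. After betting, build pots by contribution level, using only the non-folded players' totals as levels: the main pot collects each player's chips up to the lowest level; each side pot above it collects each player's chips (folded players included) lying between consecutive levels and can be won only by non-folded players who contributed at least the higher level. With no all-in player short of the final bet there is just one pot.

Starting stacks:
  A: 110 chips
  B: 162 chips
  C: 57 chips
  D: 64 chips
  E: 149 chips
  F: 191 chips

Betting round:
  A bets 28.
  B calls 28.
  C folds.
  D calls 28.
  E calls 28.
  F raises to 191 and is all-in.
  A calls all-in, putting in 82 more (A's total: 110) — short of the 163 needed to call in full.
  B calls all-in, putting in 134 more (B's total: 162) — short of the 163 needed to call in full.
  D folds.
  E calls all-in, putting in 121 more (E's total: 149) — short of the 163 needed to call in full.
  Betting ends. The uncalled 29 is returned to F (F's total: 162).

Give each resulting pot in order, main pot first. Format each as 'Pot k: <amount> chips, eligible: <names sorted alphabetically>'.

Contributions (after 29 returned to F): A=110, B=162, D=28, E=149, F=162
Folded: C, D
Pot levels (distinct totals of non-folded players): 110, 149, 162
Layer 1-110: A 110 + B 110 + D 28 + E 110 + F 110 = 468 chips; eligible A, B, E, F
Layer 111-149: 39 each from B, E, F = 39*3 = 117 chips; eligible B, E, F
Layer 150-162: 13 each from B, F = 13*2 = 26 chips; eligible B, F

Pot 1: 468 chips, eligible: A, B, E, F
Pot 2: 117 chips, eligible: B, E, F
Pot 3: 26 chips, eligible: B, F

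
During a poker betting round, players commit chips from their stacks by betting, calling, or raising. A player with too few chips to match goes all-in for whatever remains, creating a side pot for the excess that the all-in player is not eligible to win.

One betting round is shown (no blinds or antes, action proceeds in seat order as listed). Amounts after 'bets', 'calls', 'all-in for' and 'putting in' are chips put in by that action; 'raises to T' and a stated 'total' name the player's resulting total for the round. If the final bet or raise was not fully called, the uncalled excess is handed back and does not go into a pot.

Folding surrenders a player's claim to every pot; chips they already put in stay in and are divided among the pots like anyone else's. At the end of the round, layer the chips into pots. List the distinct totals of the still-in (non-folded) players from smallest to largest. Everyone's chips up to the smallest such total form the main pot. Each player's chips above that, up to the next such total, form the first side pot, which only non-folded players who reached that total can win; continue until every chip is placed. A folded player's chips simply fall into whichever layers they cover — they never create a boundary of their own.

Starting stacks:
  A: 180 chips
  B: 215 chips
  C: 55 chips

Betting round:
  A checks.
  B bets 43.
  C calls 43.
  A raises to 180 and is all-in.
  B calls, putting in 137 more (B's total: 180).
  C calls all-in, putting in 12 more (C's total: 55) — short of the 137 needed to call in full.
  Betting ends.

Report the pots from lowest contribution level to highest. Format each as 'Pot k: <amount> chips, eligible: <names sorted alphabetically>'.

Pot 1: 165 chips, eligible: A, B, C
Pot 2: 250 chips, eligible: A, B

Derivation:
Contributions: A=180, B=180, C=55
Pot levels (distinct totals of non-folded players): 55, 180
Layer 1-55: 55 each from A, B, C = 55*3 = 165 chips; eligible A, B, C
Layer 56-180: 125 each from A, B = 125*2 = 250 chips; eligible A, B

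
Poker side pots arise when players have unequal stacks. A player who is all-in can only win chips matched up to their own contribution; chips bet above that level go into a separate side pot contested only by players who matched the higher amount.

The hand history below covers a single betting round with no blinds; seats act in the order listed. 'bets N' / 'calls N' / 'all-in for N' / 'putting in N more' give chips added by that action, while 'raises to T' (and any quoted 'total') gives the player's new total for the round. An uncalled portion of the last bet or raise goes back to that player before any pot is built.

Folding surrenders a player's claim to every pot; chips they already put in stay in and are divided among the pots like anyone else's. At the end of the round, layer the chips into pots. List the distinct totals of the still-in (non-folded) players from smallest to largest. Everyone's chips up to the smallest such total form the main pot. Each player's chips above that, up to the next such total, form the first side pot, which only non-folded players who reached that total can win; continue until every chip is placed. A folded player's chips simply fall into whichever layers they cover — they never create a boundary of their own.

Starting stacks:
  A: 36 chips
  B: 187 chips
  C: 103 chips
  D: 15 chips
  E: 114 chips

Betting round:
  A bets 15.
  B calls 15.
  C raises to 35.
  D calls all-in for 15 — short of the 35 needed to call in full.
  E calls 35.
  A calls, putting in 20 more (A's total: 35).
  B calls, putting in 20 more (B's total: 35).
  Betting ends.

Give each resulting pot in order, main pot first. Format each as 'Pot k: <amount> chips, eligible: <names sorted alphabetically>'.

Pot 1: 75 chips, eligible: A, B, C, D, E
Pot 2: 80 chips, eligible: A, B, C, E

Derivation:
Contributions: A=35, B=35, C=35, D=15, E=35
Pot levels (distinct totals of non-folded players): 15, 35
Layer 1-15: 15 each from A, B, C, D, E = 15*5 = 75 chips; eligible A, B, C, D, E
Layer 16-35: 20 each from A, B, C, E = 20*4 = 80 chips; eligible A, B, C, E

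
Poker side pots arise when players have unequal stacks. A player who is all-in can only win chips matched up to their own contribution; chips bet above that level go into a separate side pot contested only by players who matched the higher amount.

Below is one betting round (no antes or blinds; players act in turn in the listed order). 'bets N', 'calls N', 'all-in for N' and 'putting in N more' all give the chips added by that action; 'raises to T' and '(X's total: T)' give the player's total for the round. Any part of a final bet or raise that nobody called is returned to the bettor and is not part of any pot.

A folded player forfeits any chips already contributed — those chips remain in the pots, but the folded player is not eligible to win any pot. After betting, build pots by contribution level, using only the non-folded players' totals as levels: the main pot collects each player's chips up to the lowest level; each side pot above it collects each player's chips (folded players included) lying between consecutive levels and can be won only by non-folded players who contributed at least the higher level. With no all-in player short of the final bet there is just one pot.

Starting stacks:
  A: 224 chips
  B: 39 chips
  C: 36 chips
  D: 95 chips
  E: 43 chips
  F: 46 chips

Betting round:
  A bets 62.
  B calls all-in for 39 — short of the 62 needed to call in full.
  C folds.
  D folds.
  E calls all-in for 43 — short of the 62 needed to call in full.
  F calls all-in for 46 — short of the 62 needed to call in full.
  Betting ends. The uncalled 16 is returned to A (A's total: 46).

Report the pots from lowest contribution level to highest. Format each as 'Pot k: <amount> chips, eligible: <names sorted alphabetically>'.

Pot 1: 156 chips, eligible: A, B, E, F
Pot 2: 12 chips, eligible: A, E, F
Pot 3: 6 chips, eligible: A, F

Derivation:
Contributions (after 16 returned to A): A=46, B=39, E=43, F=46
Folded: C, D
Pot levels (distinct totals of non-folded players): 39, 43, 46
Layer 1-39: 39 each from A, B, E, F = 39*4 = 156 chips; eligible A, B, E, F
Layer 40-43: 4 each from A, E, F = 4*3 = 12 chips; eligible A, E, F
Layer 44-46: 3 each from A, F = 3*2 = 6 chips; eligible A, F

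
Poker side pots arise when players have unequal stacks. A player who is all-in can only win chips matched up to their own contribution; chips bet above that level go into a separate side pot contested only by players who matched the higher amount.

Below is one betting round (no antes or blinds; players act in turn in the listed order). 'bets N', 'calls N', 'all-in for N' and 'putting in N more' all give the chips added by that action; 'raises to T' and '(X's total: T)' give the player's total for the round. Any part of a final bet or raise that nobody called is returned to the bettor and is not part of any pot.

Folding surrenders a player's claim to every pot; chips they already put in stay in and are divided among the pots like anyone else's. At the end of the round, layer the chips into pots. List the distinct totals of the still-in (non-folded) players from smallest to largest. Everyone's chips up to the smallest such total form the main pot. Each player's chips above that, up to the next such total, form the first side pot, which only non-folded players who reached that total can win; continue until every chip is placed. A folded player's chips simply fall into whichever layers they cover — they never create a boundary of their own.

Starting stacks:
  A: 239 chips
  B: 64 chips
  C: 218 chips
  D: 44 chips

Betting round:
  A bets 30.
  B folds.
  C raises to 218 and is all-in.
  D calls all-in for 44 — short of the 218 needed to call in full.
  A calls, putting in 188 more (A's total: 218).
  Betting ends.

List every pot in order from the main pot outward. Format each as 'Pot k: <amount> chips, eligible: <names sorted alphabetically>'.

Pot 1: 132 chips, eligible: A, C, D
Pot 2: 348 chips, eligible: A, C

Derivation:
Contributions: A=218, C=218, D=44
Folded: B
Pot levels (distinct totals of non-folded players): 44, 218
Layer 1-44: 44 each from A, C, D = 44*3 = 132 chips; eligible A, C, D
Layer 45-218: 174 each from A, C = 174*2 = 348 chips; eligible A, C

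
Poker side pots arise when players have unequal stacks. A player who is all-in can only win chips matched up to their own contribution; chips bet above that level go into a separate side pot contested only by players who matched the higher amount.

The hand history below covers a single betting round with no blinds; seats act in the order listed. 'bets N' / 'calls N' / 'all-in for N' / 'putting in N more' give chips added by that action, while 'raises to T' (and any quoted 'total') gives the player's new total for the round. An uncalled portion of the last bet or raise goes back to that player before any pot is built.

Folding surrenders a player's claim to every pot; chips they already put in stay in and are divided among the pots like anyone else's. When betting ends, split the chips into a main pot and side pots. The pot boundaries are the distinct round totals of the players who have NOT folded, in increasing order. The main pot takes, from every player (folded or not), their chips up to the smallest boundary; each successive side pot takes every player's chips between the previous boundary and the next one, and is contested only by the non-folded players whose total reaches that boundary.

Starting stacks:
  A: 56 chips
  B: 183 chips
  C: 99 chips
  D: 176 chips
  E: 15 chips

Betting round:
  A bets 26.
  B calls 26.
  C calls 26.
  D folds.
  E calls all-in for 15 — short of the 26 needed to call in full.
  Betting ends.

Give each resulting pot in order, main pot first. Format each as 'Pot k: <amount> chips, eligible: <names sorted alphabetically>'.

Contributions: A=26, B=26, C=26, E=15
Folded: D
Pot levels (distinct totals of non-folded players): 15, 26
Layer 1-15: 15 each from A, B, C, E = 15*4 = 60 chips; eligible A, B, C, E
Layer 16-26: 11 each from A, B, C = 11*3 = 33 chips; eligible A, B, C

Pot 1: 60 chips, eligible: A, B, C, E
Pot 2: 33 chips, eligible: A, B, C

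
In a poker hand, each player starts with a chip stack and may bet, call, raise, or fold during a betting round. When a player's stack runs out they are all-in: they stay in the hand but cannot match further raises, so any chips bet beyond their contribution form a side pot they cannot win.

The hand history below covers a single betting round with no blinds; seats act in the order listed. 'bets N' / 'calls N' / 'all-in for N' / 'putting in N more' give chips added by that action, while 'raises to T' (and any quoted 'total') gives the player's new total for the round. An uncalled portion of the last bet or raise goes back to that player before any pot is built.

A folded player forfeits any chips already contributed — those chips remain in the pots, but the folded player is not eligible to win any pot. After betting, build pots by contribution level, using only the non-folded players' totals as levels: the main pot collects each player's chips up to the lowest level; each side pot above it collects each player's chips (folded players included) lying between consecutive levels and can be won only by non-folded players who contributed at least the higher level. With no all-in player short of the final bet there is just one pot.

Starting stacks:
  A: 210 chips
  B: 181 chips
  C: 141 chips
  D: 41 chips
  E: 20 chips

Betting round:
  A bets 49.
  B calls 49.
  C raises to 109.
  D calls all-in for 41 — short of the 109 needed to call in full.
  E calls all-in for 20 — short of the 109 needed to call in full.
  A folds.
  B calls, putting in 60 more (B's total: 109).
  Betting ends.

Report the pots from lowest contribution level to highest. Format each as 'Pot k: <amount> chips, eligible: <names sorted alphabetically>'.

Pot 1: 100 chips, eligible: B, C, D, E
Pot 2: 84 chips, eligible: B, C, D
Pot 3: 144 chips, eligible: B, C

Derivation:
Contributions: A=49, B=109, C=109, D=41, E=20
Folded: A
Pot levels (distinct totals of non-folded players): 20, 41, 109
Layer 1-20: 20 each from A, B, C, D, E = 20*5 = 100 chips; eligible B, C, D, E
Layer 21-41: 21 each from A, B, C, D = 21*4 = 84 chips; eligible B, C, D
Layer 42-109: A 8 + B 68 + C 68 = 144 chips; eligible B, C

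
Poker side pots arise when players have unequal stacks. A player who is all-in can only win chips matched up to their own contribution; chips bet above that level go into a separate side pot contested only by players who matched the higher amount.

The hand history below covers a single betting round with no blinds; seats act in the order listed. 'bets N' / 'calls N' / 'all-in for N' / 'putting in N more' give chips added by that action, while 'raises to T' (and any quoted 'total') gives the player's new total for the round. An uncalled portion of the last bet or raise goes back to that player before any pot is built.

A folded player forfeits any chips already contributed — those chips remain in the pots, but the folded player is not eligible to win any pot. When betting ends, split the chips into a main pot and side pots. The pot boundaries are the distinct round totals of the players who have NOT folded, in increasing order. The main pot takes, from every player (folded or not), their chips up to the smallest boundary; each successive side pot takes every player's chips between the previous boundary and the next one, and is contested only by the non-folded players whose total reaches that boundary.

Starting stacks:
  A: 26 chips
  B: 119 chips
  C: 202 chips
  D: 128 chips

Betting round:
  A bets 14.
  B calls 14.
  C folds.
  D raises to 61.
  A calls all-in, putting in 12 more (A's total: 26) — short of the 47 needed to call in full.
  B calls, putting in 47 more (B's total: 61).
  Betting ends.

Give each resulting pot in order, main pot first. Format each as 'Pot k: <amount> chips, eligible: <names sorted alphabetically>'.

Contributions: A=26, B=61, D=61
Folded: C
Pot levels (distinct totals of non-folded players): 26, 61
Layer 1-26: 26 each from A, B, D = 26*3 = 78 chips; eligible A, B, D
Layer 27-61: 35 each from B, D = 35*2 = 70 chips; eligible B, D

Pot 1: 78 chips, eligible: A, B, D
Pot 2: 70 chips, eligible: B, D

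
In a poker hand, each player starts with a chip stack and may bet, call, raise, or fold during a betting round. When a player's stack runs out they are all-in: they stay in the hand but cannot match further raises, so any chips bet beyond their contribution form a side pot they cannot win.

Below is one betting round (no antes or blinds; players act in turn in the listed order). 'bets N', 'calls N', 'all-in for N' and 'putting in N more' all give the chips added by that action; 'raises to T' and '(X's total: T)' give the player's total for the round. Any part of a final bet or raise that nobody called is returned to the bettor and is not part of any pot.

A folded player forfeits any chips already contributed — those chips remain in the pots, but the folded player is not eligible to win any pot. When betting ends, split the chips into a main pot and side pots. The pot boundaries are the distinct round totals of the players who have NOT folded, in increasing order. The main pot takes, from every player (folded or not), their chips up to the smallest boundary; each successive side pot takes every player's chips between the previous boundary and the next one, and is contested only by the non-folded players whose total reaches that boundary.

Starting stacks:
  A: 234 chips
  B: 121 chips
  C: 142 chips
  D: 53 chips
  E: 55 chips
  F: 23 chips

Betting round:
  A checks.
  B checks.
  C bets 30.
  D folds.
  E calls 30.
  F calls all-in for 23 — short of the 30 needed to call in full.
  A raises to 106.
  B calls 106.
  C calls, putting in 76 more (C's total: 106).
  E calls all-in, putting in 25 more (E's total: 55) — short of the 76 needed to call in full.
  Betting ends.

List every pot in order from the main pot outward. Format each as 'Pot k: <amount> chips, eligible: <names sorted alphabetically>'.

Contributions: A=106, B=106, C=106, E=55, F=23
Folded: D
Pot levels (distinct totals of non-folded players): 23, 55, 106
Layer 1-23: 23 each from A, B, C, E, F = 23*5 = 115 chips; eligible A, B, C, E, F
Layer 24-55: 32 each from A, B, C, E = 32*4 = 128 chips; eligible A, B, C, E
Layer 56-106: 51 each from A, B, C = 51*3 = 153 chips; eligible A, B, C

Pot 1: 115 chips, eligible: A, B, C, E, F
Pot 2: 128 chips, eligible: A, B, C, E
Pot 3: 153 chips, eligible: A, B, C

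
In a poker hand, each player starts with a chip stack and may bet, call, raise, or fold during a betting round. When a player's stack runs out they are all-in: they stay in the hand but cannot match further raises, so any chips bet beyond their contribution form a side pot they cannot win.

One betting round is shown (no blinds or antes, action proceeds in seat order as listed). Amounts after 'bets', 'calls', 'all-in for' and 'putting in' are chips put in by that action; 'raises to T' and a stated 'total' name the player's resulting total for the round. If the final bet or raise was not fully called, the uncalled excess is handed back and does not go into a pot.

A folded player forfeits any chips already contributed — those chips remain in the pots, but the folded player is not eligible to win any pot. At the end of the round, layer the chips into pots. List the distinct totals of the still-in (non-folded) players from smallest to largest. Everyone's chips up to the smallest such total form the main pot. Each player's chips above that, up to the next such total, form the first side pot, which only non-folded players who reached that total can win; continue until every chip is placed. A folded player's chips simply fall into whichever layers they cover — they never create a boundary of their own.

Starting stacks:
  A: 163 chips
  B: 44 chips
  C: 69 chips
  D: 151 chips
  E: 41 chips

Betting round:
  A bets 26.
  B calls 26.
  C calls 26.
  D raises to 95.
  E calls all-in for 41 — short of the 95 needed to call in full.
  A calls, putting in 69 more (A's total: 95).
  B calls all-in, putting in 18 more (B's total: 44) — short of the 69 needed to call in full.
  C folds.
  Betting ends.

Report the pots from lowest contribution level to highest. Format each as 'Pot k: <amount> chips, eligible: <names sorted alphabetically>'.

Contributions: A=95, B=44, C=26, D=95, E=41
Folded: C
Pot levels (distinct totals of non-folded players): 41, 44, 95
Layer 1-41: A 41 + B 41 + C 26 + D 41 + E 41 = 190 chips; eligible A, B, D, E
Layer 42-44: 3 each from A, B, D = 3*3 = 9 chips; eligible A, B, D
Layer 45-95: 51 each from A, D = 51*2 = 102 chips; eligible A, D

Pot 1: 190 chips, eligible: A, B, D, E
Pot 2: 9 chips, eligible: A, B, D
Pot 3: 102 chips, eligible: A, D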